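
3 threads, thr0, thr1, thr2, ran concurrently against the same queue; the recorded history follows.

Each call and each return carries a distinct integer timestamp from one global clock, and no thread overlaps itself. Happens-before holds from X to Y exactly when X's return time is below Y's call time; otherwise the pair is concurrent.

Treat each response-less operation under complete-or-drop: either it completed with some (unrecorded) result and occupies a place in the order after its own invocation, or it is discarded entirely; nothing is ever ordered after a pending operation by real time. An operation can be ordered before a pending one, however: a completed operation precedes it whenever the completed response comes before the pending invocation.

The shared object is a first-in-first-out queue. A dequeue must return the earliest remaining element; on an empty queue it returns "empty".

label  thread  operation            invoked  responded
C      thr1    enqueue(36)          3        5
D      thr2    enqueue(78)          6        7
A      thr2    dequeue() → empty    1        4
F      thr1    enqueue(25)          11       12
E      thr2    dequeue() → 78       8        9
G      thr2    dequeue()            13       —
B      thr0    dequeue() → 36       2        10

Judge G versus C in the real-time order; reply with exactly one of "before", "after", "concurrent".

G spans [13,…), C spans [3,5]
resp(C)=5 < inv(G)=13

after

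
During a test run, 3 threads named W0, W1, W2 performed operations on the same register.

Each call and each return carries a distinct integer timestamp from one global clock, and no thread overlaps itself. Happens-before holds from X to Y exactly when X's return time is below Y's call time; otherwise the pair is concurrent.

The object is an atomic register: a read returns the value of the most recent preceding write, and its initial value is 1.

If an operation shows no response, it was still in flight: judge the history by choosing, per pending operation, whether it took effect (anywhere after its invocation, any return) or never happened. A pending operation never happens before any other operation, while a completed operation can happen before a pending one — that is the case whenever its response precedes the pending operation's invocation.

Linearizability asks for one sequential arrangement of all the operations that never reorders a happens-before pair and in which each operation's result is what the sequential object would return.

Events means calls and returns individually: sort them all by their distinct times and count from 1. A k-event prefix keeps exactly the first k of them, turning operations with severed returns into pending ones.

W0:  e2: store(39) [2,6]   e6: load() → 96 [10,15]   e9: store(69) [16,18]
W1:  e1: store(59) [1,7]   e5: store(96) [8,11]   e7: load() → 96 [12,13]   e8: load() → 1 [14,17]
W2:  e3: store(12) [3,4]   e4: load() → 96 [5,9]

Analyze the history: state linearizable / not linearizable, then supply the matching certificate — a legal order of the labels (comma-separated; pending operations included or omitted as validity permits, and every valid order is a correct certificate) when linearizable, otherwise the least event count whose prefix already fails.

not linearizable — minimal violating prefix: 17 events

already the first 17 events (up to e8's response at time 17) admit no linearization; the first 16 still do
66 orders of the 8 completed register ops respect real time; none is legal
completion choices over the 1 pending operation (e9) were checked; none helps
sample order e1, e2, e3, e4, e5, e6, e7, e8 (pending dropped) stalls at step 4 — e4 load() → 96 has no legal effect
sample order e1, e2, e3, e4, e5, e7, e6, e8 (pending dropped) stalls at step 4 — e4 load() → 96 has no legal effect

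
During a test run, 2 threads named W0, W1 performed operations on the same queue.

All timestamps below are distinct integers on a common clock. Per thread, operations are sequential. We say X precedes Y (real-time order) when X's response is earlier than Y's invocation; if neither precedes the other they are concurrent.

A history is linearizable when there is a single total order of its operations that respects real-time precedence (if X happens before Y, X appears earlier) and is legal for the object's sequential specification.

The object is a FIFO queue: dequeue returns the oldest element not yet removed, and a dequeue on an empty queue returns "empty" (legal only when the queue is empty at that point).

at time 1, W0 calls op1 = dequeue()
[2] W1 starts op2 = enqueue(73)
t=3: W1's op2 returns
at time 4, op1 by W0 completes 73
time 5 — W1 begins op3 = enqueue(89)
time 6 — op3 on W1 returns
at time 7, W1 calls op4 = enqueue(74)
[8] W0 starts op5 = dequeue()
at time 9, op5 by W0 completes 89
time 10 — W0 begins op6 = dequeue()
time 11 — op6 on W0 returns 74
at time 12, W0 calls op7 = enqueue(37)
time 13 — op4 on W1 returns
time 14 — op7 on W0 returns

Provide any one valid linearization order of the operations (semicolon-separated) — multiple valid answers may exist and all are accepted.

op2; op1; op3; op4; op5; op6; op7

1. op2 enqueue(73), leaving queue <73>
2. op1 dequeue() → 73, leaving queue <>
3. op3 enqueue(89), leaving queue <89>
4. op4 enqueue(74), leaving queue <89,74>
5. op5 dequeue() → 89, leaving queue <74>
6. op6 dequeue() → 74, leaving queue <>
7. op7 enqueue(37), leaving queue <37>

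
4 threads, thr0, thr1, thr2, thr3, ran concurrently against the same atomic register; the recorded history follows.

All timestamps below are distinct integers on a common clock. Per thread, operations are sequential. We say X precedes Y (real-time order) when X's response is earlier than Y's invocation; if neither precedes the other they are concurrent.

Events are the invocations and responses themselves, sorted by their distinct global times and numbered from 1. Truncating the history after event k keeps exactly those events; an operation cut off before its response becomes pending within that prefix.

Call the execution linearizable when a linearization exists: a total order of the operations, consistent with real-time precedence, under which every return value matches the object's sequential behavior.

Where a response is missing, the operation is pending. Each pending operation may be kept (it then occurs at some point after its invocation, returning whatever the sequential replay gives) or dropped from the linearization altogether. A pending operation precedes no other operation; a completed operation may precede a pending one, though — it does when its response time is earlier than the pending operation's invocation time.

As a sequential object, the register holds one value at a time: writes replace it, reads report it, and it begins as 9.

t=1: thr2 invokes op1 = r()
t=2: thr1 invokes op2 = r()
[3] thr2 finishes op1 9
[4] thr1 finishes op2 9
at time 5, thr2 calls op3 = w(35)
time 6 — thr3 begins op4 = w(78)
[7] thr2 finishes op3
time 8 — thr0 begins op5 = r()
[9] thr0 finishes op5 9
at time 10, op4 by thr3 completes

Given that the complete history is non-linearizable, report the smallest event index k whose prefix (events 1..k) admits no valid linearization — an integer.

events 1..8 are still linearizable — one witness is op1, op2, op3:
after step 1 (op1 r() → 9): value 9
after step 2 (op2 r() → 9): value 9
after step 3 (op3 w(35)): value 35
at event 9 (op5's time-9 response) nothing linearizes any more
completion choices over the 1 pending operation (op4) were checked; none helps
one such order, op1, op2, op3, op5 (pending dropped), breaks at step 4 where op5 r() → 9 is illegal
one such order, op2, op1, op3, op5 (pending dropped), breaks at step 4 where op5 r() → 9 is illegal

9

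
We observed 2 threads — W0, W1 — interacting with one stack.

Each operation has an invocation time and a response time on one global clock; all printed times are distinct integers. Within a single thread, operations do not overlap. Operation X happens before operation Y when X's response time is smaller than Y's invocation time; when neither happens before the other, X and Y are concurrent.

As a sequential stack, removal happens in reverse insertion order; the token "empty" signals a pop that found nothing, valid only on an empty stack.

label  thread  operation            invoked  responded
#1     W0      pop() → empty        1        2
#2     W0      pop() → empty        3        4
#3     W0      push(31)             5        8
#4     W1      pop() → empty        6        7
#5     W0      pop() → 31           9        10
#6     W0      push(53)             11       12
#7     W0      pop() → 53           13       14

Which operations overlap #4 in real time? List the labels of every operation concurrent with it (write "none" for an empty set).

#3

#4 spans [6,7]; an op avoiding the whole window 6..7 is ordered, any other is concurrent
#1 [1,2]: before
#2 [3,4]: before
#3 [5,8]: concurrent
#5 [9,10]: after
#6 [11,12]: after
#7 [13,14]: after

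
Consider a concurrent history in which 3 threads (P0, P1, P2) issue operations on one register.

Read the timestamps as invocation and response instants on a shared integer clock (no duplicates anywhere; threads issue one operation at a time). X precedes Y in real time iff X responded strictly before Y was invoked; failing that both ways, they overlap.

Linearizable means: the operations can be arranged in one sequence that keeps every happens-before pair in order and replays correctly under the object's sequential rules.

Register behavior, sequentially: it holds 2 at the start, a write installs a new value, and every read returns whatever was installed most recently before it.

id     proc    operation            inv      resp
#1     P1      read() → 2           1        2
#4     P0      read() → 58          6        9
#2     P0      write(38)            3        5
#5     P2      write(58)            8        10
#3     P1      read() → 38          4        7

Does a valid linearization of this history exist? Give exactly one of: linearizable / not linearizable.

linearizable

witness order: #1, #2, #3, #5, #4
step 1: #1 read() → 2 — value 2
step 2: #2 write(38) — value 38
step 3: #3 read() → 38 — value 38
step 4: #5 write(58) — value 58
step 5: #4 read() → 58 — value 58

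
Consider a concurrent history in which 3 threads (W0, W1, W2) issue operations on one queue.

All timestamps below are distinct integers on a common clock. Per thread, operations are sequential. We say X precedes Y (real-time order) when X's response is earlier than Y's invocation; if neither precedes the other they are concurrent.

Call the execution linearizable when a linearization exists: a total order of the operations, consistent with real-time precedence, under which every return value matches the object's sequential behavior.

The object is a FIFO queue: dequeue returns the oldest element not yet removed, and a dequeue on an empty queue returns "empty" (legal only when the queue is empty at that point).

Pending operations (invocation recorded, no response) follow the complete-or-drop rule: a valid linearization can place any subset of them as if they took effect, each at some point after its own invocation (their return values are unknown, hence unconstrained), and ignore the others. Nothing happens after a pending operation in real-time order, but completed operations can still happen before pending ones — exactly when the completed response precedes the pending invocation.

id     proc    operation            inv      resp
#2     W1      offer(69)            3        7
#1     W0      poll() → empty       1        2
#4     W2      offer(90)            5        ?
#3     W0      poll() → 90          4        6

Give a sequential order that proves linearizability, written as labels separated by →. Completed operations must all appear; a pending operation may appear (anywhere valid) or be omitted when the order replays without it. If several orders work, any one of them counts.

#1 → #4 → #2 → #3

1. #1 poll() → empty, leaving queue <>
2. #4 offer(90) (pending, included), leaving queue <90>
3. #2 offer(69), leaving queue <90,69>
4. #3 poll() → 90, leaving queue <69>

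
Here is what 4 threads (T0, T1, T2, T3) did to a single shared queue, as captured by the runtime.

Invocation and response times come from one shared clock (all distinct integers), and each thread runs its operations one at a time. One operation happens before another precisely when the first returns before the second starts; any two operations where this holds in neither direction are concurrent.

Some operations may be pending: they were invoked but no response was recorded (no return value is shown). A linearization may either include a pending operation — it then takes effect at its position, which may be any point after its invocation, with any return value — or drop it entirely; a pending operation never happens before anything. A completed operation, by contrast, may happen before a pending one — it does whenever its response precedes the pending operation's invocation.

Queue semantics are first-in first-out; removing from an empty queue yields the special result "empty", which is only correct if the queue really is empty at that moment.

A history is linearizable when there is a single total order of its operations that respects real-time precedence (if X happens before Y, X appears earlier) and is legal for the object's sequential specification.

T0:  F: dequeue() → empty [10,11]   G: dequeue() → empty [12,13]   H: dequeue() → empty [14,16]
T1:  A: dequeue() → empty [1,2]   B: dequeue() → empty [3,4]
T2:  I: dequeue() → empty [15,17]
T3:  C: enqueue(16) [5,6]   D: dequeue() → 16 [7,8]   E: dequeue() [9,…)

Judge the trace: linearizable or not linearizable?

linearizable

witness order: A, B, C, D, E, F, G, H, I
1. A dequeue() → empty, leaving queue <>
2. B dequeue() → empty, leaving queue <>
3. C enqueue(16), leaving queue <16>
4. D dequeue() → 16, leaving queue <>
5. E dequeue() (pending, included), leaving queue <>
6. F dequeue() → empty, leaving queue <>
7. G dequeue() → empty, leaving queue <>
8. H dequeue() → empty, leaving queue <>
9. I dequeue() → empty, leaving queue <>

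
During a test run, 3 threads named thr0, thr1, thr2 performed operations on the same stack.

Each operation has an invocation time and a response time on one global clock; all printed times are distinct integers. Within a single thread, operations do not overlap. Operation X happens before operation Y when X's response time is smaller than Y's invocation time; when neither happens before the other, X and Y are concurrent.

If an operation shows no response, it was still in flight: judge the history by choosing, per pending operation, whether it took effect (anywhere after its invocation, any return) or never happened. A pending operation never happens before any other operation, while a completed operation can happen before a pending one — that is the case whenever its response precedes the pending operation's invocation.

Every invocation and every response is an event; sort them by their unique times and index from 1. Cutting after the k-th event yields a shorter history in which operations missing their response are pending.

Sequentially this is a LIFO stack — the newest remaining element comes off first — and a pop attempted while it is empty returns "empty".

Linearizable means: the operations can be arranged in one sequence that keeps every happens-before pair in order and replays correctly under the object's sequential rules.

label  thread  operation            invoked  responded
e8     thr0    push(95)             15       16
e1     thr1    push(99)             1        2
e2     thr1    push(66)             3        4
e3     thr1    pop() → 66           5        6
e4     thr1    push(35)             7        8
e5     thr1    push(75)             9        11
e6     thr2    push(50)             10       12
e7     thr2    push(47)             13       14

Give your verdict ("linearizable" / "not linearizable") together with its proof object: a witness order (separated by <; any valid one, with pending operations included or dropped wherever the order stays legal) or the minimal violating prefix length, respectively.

step 1: e1 push(99) — stack <99>
step 2: e2 push(66) — stack <99,66>
step 3: e3 pop() → 66 — stack <99>
step 4: e4 push(35) — stack <99,35>
step 5: e5 push(75) — stack <99,35,75>
step 6: e6 push(50) — stack <99,35,75,50>
step 7: e7 push(47) — stack <99,35,75,50,47>
step 8: e8 push(95) — stack <99,35,75,50,47,95>

linearizable — witness: e1 < e2 < e3 < e4 < e5 < e6 < e7 < e8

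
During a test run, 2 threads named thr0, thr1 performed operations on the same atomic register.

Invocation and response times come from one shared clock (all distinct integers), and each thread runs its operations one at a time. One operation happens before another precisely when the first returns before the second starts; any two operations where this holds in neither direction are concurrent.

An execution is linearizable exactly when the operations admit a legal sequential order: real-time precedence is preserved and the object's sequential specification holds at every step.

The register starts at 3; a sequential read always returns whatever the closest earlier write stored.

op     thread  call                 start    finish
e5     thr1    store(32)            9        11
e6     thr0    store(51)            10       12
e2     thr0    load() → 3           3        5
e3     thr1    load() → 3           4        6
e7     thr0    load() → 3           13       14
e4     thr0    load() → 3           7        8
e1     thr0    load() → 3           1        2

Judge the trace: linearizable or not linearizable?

not linearizable

cut after 13 events: linearizable; cut after 14 events (e7 responds, time 14): not linearizable
every one of the 4 real-time-consistent orders over 7 completed atomic register ops fails the sequential spec
for example e1, e2, e3, e4, e5, e6, e7 fails at step 7: e7 load() → 3 is not legal there
for example e1, e2, e3, e4, e6, e5, e7 fails at step 7: e7 load() → 3 is not legal there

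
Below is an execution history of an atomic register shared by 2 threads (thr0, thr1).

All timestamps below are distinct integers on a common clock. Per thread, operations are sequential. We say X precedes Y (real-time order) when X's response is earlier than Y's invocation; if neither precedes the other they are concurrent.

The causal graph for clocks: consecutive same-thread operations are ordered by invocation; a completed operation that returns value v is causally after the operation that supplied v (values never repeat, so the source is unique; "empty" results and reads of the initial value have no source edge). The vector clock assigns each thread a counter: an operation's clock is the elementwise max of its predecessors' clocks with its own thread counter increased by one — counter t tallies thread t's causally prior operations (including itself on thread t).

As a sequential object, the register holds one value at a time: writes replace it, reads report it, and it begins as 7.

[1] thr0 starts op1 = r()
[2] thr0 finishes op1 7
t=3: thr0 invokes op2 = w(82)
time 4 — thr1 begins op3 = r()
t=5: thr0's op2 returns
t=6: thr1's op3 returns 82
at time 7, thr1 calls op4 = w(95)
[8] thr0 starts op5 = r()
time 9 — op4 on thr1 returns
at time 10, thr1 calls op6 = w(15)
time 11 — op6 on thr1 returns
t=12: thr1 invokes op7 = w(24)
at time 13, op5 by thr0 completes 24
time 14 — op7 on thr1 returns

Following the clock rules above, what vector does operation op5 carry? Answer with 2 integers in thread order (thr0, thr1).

(3, 4)

op1, invoked 1, has no incoming edges; only thr0's bump applies → (1, 0)
from VC(op1)=(1, 0), op2 (invoked 3) maxes components and bumps thr0 → (2, 0)
from VC(op2)=(2, 0), op3 (invoked 4) maxes components and bumps thr1 → (2, 1)
from VC(op3)=(2, 1), op4 (invoked 7) maxes components and bumps thr1 → (2, 2)
from VC(op4)=(2, 2), op6 (invoked 10) maxes components and bumps thr1 → (2, 3)
from VC(op6)=(2, 3), op7 (invoked 12) maxes components and bumps thr1 → (2, 4)
from VC(op2)=(2, 0), VC(op7)=(2, 4), op5 (invoked 8) maxes components and bumps thr0 → (3, 4)
target: VC(op5) = (3, 4)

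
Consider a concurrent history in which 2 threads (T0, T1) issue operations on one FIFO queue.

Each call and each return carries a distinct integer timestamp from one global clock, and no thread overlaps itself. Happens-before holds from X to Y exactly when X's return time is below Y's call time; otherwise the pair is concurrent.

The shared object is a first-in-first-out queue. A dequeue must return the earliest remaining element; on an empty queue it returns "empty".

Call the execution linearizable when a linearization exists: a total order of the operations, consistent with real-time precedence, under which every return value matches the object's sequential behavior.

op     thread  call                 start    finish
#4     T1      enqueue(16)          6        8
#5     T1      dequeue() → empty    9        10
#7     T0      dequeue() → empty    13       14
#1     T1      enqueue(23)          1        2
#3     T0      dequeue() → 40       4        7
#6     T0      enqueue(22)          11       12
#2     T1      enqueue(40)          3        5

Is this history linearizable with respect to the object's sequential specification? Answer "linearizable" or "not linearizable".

through event 6 a valid linearization exists; event 7 (#3 responding at time 7) ends that
all 2 real-time-respecting orders fail — 3 completed FIFO queue operations, no legal replay
including or dropping the 1 pending operation (#4) in any combination fails
e.g. #1, #2, #3 (pending dropped): illegal at step 3, since #3 dequeue() → 40 cannot apply there
e.g. #1, #3, #2 (pending dropped): illegal at step 2, since #3 dequeue() → 40 cannot apply there

not linearizable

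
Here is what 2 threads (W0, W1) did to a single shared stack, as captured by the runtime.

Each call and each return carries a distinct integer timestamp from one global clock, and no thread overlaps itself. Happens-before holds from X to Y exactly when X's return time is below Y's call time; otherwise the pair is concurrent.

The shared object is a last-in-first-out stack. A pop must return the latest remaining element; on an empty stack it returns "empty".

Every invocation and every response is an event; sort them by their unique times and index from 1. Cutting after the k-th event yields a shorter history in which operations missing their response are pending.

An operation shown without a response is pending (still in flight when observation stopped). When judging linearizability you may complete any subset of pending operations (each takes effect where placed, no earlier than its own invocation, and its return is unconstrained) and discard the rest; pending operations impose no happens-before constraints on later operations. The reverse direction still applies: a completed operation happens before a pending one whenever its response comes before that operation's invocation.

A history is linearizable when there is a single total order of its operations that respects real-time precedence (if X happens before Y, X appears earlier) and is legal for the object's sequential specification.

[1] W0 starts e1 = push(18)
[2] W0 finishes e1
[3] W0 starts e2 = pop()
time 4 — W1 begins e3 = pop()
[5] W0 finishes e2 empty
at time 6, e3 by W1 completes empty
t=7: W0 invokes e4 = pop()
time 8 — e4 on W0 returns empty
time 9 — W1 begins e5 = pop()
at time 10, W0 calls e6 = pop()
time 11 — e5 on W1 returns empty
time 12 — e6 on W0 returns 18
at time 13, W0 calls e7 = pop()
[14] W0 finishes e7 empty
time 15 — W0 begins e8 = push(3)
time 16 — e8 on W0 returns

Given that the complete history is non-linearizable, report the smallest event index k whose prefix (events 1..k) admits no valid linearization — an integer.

events 1..5 are linearizable, e.g. via e1, e3, e2:
after step 1 (e1 push(18)): stack <18>
after step 2 (e3 pop() (pending, included)): stack <>
after step 3 (e2 pop() → empty): stack <>
once event 6 joins (e3's response, time 6), exhaustive search finds no witness
take e1, e2, e3: step 2 already fails, because e2 pop() → empty cannot occur there
take e1, e3, e2: step 2 already fails, because e3 pop() → empty cannot occur there

6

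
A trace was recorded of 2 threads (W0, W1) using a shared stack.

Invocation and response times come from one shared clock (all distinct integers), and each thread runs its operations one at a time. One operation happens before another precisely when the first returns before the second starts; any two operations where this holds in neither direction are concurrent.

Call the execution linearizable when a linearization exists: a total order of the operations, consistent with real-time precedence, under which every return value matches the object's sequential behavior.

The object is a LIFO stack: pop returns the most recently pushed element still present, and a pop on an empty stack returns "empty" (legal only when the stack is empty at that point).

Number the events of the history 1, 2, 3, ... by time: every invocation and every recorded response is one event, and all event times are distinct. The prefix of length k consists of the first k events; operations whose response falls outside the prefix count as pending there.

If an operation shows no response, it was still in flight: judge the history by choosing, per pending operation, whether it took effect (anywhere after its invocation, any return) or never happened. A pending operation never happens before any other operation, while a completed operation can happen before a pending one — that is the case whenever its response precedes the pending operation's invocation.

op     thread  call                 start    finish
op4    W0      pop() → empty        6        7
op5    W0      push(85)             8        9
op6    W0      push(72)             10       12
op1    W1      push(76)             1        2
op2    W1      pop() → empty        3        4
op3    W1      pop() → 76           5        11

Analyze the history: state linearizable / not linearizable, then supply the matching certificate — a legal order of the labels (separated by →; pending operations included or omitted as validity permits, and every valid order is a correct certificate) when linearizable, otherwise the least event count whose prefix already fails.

through event 3 a valid linearization exists; event 4 (op2 responding at time 4) ends that
a single order respects real time; the 2 completed stack operations fail replay along it
e.g. op1, op2: illegal at step 2, since op2 pop() → empty cannot apply there

not linearizable — minimal violating prefix: 4 events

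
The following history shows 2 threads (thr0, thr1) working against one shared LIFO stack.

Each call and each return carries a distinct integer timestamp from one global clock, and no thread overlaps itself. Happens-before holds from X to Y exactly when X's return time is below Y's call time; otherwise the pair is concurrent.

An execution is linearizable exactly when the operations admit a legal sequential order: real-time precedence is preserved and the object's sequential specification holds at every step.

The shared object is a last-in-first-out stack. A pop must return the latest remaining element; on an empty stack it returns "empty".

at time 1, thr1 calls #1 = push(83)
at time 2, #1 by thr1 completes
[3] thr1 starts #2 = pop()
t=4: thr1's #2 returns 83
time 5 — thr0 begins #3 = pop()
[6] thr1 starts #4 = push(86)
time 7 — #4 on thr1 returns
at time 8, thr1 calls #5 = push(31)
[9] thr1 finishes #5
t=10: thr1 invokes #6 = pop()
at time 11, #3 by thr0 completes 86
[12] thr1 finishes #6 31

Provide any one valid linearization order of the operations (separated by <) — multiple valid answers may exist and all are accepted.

#1 < #2 < #4 < #3 < #5 < #6

after step 1 (#1 push(83)): stack <83>
after step 2 (#2 pop() → 83): stack <>
after step 3 (#4 push(86)): stack <86>
after step 4 (#3 pop() → 86): stack <>
after step 5 (#5 push(31)): stack <31>
after step 6 (#6 pop() → 31): stack <>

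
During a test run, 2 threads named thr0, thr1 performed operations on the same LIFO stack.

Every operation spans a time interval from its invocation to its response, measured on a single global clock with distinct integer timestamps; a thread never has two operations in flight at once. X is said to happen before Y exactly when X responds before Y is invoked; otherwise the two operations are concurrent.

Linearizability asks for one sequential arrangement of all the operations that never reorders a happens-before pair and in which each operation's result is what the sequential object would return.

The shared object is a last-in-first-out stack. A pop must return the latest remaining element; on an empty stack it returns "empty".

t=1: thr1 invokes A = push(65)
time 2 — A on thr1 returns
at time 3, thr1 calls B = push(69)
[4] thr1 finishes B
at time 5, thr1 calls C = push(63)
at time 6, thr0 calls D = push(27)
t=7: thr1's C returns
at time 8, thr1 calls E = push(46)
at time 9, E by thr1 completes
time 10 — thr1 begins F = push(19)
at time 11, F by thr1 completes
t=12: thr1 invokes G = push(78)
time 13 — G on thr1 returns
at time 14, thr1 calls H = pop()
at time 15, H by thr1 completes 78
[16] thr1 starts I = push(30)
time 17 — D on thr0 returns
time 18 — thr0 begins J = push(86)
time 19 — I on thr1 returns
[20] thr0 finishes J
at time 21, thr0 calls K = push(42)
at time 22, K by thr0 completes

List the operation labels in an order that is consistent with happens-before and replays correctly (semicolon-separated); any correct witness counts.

A; B; C; D; E; F; G; H; I; J; K

1. A push(65), leaving stack <65>
2. B push(69), leaving stack <65,69>
3. C push(63), leaving stack <65,69,63>
4. D push(27), leaving stack <65,69,63,27>
5. E push(46), leaving stack <65,69,63,27,46>
6. F push(19), leaving stack <65,69,63,27,46,19>
7. G push(78), leaving stack <65,69,63,27,46,19,78>
8. H pop() → 78, leaving stack <65,69,63,27,46,19>
9. I push(30), leaving stack <65,69,63,27,46,19,30>
10. J push(86), leaving stack <65,69,63,27,46,19,30,86>
11. K push(42), leaving stack <65,69,63,27,46,19,30,86,42>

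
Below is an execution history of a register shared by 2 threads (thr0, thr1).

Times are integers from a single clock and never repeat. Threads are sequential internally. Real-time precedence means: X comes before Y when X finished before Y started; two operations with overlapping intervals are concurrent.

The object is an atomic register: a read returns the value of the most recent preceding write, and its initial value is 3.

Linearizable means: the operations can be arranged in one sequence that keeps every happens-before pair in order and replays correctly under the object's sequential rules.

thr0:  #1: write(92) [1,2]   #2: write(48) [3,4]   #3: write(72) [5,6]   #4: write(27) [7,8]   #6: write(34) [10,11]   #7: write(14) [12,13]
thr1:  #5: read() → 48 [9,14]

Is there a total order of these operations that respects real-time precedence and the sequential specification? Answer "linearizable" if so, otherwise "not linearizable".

not linearizable

through event 13 a valid linearization exists; event 14 (#5 responding at time 14) ends that
no legal order exists: 3 real-time-consistent candidates over 7 completed register operations, all rejected
one such order, #1, #2, #3, #4, #5, #6, #7, breaks at step 5 where #5 read() → 48 is illegal
one such order, #1, #2, #3, #4, #6, #5, #7, breaks at step 6 where #5 read() → 48 is illegal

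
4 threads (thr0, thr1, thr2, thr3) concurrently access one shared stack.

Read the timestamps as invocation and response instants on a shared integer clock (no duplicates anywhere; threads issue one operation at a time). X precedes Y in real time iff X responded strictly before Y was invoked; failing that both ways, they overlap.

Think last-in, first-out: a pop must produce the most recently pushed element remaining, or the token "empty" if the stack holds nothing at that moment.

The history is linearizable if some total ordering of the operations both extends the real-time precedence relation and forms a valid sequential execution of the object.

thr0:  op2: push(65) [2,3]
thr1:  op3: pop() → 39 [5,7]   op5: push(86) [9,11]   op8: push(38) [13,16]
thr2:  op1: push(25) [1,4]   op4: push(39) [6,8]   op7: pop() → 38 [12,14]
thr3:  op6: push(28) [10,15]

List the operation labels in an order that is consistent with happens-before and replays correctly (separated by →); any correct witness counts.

step 1: op1 push(25) — stack <25>
step 2: op2 push(65) — stack <25,65>
step 3: op4 push(39) — stack <25,65,39>
step 4: op3 pop() → 39 — stack <25,65>
step 5: op5 push(86) — stack <25,65,86>
step 6: op6 push(28) — stack <25,65,86,28>
step 7: op8 push(38) — stack <25,65,86,28,38>
step 8: op7 pop() → 38 — stack <25,65,86,28>

op1 → op2 → op4 → op3 → op5 → op6 → op8 → op7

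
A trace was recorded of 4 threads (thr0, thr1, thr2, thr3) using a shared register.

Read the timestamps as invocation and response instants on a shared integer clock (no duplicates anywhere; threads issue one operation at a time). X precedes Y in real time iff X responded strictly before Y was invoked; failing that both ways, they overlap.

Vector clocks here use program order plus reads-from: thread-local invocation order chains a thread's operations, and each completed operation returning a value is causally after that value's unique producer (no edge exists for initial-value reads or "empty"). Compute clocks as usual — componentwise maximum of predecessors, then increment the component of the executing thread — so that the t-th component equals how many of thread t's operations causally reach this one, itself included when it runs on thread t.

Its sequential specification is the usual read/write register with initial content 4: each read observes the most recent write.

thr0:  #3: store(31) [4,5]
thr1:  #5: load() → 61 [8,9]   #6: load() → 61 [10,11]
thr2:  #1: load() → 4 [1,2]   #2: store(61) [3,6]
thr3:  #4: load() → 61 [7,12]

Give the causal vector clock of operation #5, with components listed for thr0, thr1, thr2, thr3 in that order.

VC(#1, invoked at 1): no causal predecessors; +1 on thr2 → (0, 0, 1, 0)
VC(#3, invoked at 4): no causal predecessors; +1 on thr0 → (1, 0, 0, 0)
invoked at 3, #2 merges VC(#1)=(0, 0, 1, 0) and bumps thr2's slot → (0, 0, 2, 0)
invoked at 7, #4 merges VC(#2)=(0, 0, 2, 0) and bumps thr3's slot → (0, 0, 2, 1)
invoked at 8, #5 merges VC(#2)=(0, 0, 2, 0) and bumps thr1's slot → (0, 1, 2, 0)
invoked at 10, #6 merges VC(#2)=(0, 0, 2, 0), VC(#5)=(0, 1, 2, 0) and bumps thr1's slot → (0, 2, 2, 0)
target: VC(#5) = (0, 1, 2, 0)

(0, 1, 2, 0)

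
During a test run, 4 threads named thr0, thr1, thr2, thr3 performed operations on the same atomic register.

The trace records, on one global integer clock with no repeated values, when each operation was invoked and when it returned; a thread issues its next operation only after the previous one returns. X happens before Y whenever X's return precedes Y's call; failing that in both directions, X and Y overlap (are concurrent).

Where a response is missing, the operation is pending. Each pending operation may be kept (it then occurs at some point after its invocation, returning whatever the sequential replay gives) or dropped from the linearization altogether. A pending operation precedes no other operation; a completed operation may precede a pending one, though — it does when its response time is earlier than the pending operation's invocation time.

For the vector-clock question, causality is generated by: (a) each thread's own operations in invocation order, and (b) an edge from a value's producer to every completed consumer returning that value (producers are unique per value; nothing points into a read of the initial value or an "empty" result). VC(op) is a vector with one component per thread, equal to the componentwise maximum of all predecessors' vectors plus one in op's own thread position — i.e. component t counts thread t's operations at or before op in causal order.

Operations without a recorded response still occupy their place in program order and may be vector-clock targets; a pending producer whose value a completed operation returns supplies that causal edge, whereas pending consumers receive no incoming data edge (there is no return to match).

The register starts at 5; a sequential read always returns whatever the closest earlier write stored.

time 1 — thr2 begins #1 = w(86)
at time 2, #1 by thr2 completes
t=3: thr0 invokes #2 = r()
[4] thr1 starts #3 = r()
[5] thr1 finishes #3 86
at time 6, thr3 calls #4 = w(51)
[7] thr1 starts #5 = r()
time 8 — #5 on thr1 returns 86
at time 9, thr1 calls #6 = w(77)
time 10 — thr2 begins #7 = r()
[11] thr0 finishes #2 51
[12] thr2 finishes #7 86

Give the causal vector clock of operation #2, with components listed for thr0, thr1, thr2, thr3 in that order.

(1, 0, 0, 1)

root op #4, invoked 6: fresh clock plus thr3's own tick → (0, 0, 0, 1)
root op #1, invoked 1: fresh clock plus thr2's own tick → (0, 0, 1, 0)
from VC(#1)=(0, 0, 1, 0), #7 (invoked 10) maxes components and bumps thr2 → (0, 0, 2, 0)
from VC(#1)=(0, 0, 1, 0), #3 (invoked 4) maxes components and bumps thr1 → (0, 1, 1, 0)
from VC(#4)=(0, 0, 0, 1), #2 (invoked 3) maxes components and bumps thr0 → (1, 0, 0, 1)
from VC(#1)=(0, 0, 1, 0), VC(#3)=(0, 1, 1, 0), #5 (invoked 7) maxes components and bumps thr1 → (0, 2, 1, 0)
from VC(#5)=(0, 2, 1, 0), #6 (invoked 9) maxes components and bumps thr1 → (0, 3, 1, 0)
target: VC(#2) = (1, 0, 0, 1)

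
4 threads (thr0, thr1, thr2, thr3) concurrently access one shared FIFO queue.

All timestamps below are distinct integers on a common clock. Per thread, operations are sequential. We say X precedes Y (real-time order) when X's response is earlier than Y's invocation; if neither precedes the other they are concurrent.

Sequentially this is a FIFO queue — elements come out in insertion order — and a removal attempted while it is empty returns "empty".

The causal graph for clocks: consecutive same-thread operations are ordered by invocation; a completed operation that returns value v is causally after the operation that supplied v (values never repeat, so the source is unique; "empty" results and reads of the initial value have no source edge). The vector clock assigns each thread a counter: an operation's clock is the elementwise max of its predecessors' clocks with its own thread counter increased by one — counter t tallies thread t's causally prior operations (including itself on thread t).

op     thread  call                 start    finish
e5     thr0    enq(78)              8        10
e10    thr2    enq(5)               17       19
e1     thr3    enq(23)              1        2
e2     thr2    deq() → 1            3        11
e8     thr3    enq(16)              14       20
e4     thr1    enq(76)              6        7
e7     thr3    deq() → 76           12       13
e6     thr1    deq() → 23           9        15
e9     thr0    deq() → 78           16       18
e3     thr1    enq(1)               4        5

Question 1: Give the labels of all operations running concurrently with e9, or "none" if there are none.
e10, e8

e9 spans [16,18]: anything still running between times 16 and 18 counts as concurrent
e1 [1,2]: before
e2 [3,11]: before
e3 [4,5]: before
e4 [6,7]: before
e5 [8,10]: before
e6 [9,15]: before
e7 [12,13]: before
e8 [14,20]: concurrent
e10 [17,19]: concurrent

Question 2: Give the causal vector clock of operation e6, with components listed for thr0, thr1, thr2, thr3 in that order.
(0, 3, 0, 1)

VC(e1, invoked at 1): no causal predecessors; +1 on thr3 → (0, 0, 0, 1)
VC(e3, invoked at 4): no causal predecessors; +1 on thr1 → (0, 1, 0, 0)
VC(e5, invoked at 8): no causal predecessors; +1 on thr0 → (1, 0, 0, 0)
e2, invoked 3, takes VC(e3)=(0, 1, 0, 0) under max, adds 1 for thr2 → (0, 1, 1, 0)
e4, invoked 6, takes VC(e3)=(0, 1, 0, 0) under max, adds 1 for thr1 → (0, 2, 0, 0)
e9, invoked 16, takes VC(e5)=(1, 0, 0, 0) under max, adds 1 for thr0 → (2, 0, 0, 0)
e10, invoked 17, takes VC(e2)=(0, 1, 1, 0) under max, adds 1 for thr2 → (0, 1, 2, 0)
e7, invoked 12, takes VC(e1)=(0, 0, 0, 1), VC(e4)=(0, 2, 0, 0) under max, adds 1 for thr3 → (0, 2, 0, 2)
e6, invoked 9, takes VC(e1)=(0, 0, 0, 1), VC(e4)=(0, 2, 0, 0) under max, adds 1 for thr1 → (0, 3, 0, 1)
e8, invoked 14, takes VC(e7)=(0, 2, 0, 2) under max, adds 1 for thr3 → (0, 2, 0, 3)
target: VC(e6) = (0, 3, 0, 1)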